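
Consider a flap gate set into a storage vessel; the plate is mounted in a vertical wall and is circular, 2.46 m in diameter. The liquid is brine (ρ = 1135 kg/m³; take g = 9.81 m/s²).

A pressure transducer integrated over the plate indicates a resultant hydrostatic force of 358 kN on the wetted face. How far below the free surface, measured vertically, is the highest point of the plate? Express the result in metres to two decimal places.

γ = ρg = 1135 × 9.81 / 1000 = 11.13435 kN/m³.
A = π(1.23)² = 4.75292 m².
From F = γ·h_c·A, the centroid depth is h_c = 358/(11.13435 × 4.75292) = 6.76484 m.
The centroid is at the centre, 1.23 m below the top of the plate, so the highest point sits at h_top = 6.76484 − 1.23 = 5.53484 m below the surface.

d_top ≈ 5.53 m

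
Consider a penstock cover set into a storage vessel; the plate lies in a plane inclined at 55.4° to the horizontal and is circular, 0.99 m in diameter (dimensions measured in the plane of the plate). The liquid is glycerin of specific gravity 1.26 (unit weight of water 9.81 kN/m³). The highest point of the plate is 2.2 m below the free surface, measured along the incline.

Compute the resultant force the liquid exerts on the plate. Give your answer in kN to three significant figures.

F ≈ 21.1 kN

γ = 1.26 × 9.81 = 12.3606 kN/m³.
Let θ = 55.4° be the plate's angle to the horizontal; measure y along the incline from where the plane meets the free surface. Vertical depth h = y·sinθ with sinθ = 0.823136.
The centroid is at the centre, 0.495 m below the top of the plate, so y_c = 2.2 + 0.495 = 2.695 m and h_c = 2.695 × 0.823136 = 2.21835 m.
A = π(0.495)² = 0.769769 m².
Resultant F = γ·h_c·A = 12.3606 × 2.21835 × 0.769769 = 21.1072 kN.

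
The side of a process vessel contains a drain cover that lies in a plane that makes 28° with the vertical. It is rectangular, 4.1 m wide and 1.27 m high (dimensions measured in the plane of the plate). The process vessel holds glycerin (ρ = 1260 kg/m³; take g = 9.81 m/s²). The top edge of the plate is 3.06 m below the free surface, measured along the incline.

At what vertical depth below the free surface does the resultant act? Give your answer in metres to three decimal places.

γ = ρg = 1260 × 9.81 / 1000 = 12.3606 kN/m³.
The plate makes 28° with the vertical, i.e. θ = 90° − 28° = 62° to the horizontal. Measuring y along the incline from the free-surface line, vertical depth h = y·sinθ with sinθ = 0.882948.
The centroid lies 1.27/2 = 0.635 m below the top edge, so y_c = 3.06 + 0.635 = 3.695 m and h_c = 3.695 × 0.882948 = 3.26249 m.
A = 4.1 × 1.27 = 5.207 m².
Resultant F = γ·h_c·A = 12.3606 × 3.26249 × 5.207 = 209.979 kN.
I_c = b·h³/12 = 4.1 × 1.27³/12 = 0.699864 m⁴.
Centre of pressure: y_p = y_c + I_c/(y_c·A) = 3.695 + 0.699864/(3.695 × 5.207) = 3.695 + 0.0363757 = 3.73138 m along the plane.
Vertically, h_p = y_p·sinθ = 3.73138 × 0.882948 = 3.29461 m.

h_p = 3.295 m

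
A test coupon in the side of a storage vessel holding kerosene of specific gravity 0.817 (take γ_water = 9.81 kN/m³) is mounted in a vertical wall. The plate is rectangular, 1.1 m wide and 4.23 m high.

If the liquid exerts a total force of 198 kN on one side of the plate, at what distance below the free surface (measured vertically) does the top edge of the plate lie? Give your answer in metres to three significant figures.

γ = 0.817 × 9.81 = 8.01477 kN/m³.
A = 1.1 × 4.23 = 4.653 m².
From F = γ·h_c·A, the centroid depth is h_c = 198/(8.01477 × 4.653) = 5.30935 m.
The centroid lies 4.23/2 = 2.115 m below the top edge, so the top edge sits at h_top = 5.30935 − 2.115 = 3.19435 m below the surface.

d_top ≈ 3.19 m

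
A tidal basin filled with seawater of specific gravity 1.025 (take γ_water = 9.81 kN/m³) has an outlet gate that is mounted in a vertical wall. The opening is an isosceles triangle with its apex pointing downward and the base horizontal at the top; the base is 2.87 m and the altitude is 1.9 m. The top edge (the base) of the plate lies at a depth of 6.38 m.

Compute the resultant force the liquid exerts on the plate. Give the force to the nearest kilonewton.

γ = 1.025 × 9.81 = 10.05525 kN/m³.
With the apex down, the centroid sits h/3 = 1.9/3 = 0.633333 m below the base (the top edge), so the centroid depth is h_c = 6.38 + 0.633333 = 7.01333 m.
A = ½ × 2.87 × 1.9 = 2.7265 m².
Resultant F = γ·h_c·A = 10.05525 × 7.01333 × 2.7265 = 192.275 kN.

F ≈ 192 kN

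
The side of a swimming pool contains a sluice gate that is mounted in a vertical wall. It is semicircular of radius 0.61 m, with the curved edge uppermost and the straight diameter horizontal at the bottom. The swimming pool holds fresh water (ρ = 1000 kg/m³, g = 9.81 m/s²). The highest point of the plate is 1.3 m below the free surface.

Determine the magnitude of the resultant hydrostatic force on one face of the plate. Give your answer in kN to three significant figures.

γ = ρg = 1000 × 9.81 = 9810 N/m³ = 9.81 kN/m³.
The centroid lies 4r/(3π) = 0.258892 m above the diameter, so r − 4r/(3π) = 0.61 − 0.258892 = 0.351108 m below the topmost point, so the centroid depth is h_c = 1.3 + 0.351108 = 1.65111 m.
A = πr²/2 = π × 0.61²/2 = 0.584493 m².
Resultant F = γ·h_c·A = 9.81 × 1.65111 × 0.584493 = 9.46726 kN.

F ≈ 9.47 kN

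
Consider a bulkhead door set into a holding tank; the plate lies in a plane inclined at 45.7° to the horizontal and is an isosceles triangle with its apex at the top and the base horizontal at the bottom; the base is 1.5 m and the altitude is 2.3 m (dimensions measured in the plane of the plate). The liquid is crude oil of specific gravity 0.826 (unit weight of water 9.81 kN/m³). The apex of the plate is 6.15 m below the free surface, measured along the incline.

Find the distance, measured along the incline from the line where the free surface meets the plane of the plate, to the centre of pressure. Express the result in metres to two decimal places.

y_p = 7.72 m

γ = 0.826 × 9.81 = 8.10306 kN/m³.
Let θ = 45.7° be the plate's angle to the horizontal; measure y along the incline from where the plane meets the free surface. Vertical depth h = y·sinθ with sinθ = 0.715693.
With the apex up, the centroid sits 2h/3 = 2 × 2.3/3 = 1.53333 m below the apex, so y_c = 6.15 + 1.53333 = 7.68333 m and h_c = 7.68333 × 0.715693 = 5.49891 m.
A = ½ × 1.5 × 2.3 = 1.725 m².
Resultant F = γ·h_c·A = 8.10306 × 5.49891 × 1.725 = 76.8625 kN.
I_c = b·h³/36 = 1.5 × 2.3³/36 = 0.506958 m⁴.
Centre of pressure: y_p = y_c + I_c/(y_c·A) = 7.68333 + 0.506958/(7.68333 × 1.725) = 7.68333 + 0.0382502 = 7.72158 m along the plane.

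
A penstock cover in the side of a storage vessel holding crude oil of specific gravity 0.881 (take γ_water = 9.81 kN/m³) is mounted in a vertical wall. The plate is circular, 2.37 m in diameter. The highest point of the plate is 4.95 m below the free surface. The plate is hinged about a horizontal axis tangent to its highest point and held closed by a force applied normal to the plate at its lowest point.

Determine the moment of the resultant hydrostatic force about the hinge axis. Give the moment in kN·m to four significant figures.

γ = 0.881 × 9.81 = 8.64261 kN/m³.
The centroid is at the centre, 1.185 m below the top of the plate, so the centroid depth is h_c = 4.95 + 1.185 = 6.135 m.
A = π(1.185)² = 4.4115 m².
Resultant F = γ·h_c·A = 8.64261 × 6.135 × 4.4115 = 233.908 kN.
I_c = πr⁴/4 = π × 1.185⁴/4 = 1.54869 m⁴.
Centre of pressure: y_p = y_c + I_c/(y_c·A) = 6.135 + 1.54869/(6.135 × 4.4115) = 6.135 + 0.0572221 = 6.19222 m along the plane.
The resultant acts 1.185 + 0.0572221 = 1.24222 m (along the plate) below the hinge at the top edge, so the moment about the hinge is M = F × 1.24222 = 233.908 × 1.24222 = 290.565 kN·m.

M ≈ 290.6 kN·m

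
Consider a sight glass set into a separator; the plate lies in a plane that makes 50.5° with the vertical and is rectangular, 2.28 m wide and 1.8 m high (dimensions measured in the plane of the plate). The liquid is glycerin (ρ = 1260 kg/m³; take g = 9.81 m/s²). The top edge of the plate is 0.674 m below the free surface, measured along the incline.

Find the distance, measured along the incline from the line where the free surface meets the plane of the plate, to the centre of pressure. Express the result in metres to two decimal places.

γ = ρg = 1260 × 9.81 / 1000 = 12.3606 kN/m³.
The plate makes 50.5° with the vertical, i.e. θ = 90° − 50.5° = 39.5° to the horizontal. Measuring y along the incline from the free-surface line, vertical depth h = y·sinθ with sinθ = 0.636078.
The centroid lies 1.8/2 = 0.9 m below the top edge, so y_c = 0.674 + 0.9 = 1.574 m and h_c = 1.574 × 0.636078 = 1.00119 m.
A = 2.28 × 1.8 = 4.104 m².
Resultant F = γ·h_c·A = 12.3606 × 1.00119 × 4.104 = 50.7883 kN.
I_c = b·h³/12 = 2.28 × 1.8³/12 = 1.10808 m⁴.
Centre of pressure: y_p = y_c + I_c/(y_c·A) = 1.574 + 1.10808/(1.574 × 4.104) = 1.574 + 0.171537 = 1.74554 m along the plane.

y_p = 1.75 m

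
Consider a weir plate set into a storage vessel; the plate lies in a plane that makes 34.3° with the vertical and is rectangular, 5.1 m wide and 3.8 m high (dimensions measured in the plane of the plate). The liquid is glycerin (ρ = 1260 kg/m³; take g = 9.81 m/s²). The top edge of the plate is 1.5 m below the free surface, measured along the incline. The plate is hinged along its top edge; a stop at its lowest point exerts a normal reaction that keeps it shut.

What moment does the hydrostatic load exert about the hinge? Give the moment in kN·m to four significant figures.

M ≈ 1517 kN·m

γ = ρg = 1260 × 9.81 / 1000 = 12.3606 kN/m³.
The plate makes 34.3° with the vertical, i.e. θ = 90° − 34.3° = 55.7° to the horizontal. Measuring y along the incline from the free-surface line, vertical depth h = y·sinθ with sinθ = 0.826098.
The centroid lies 3.8/2 = 1.9 m below the top edge, so y_c = 1.5 + 1.9 = 3.4 m and h_c = 3.4 × 0.826098 = 2.80873 m.
A = 5.1 × 3.8 = 19.38 m².
Resultant F = γ·h_c·A = 12.3606 × 2.80873 × 19.38 = 672.827 kN.
I_c = b·h³/12 = 5.1 × 3.8³/12 = 23.3206 m⁴.
Centre of pressure: y_p = y_c + I_c/(y_c·A) = 3.4 + 23.3206/(3.4 × 19.38) = 3.4 + 0.353922 = 3.75392 m along the plane.
The resultant acts 1.9 + 0.353922 = 2.25392 m (along the plate) below the hinge at the top edge, so the moment about the hinge is M = F × 2.25392 = 672.827 × 2.25392 = 1516.5 kN·m.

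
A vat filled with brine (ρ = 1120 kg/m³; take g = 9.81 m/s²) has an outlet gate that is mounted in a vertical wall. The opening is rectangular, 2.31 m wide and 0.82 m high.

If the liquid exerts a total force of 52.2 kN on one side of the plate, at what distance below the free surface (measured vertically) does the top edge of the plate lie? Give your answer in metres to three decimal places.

d_top ≈ 2.098 m

γ = ρg = 1120 × 9.81 / 1000 = 10.9872 kN/m³.
A = 2.31 × 0.82 = 1.8942 m².
From F = γ·h_c·A, the centroid depth is h_c = 52.2/(10.9872 × 1.8942) = 2.50817 m.
The centroid lies 0.82/2 = 0.41 m below the top edge, so the top edge sits at h_top = 2.50817 − 0.41 = 2.09817 m below the surface.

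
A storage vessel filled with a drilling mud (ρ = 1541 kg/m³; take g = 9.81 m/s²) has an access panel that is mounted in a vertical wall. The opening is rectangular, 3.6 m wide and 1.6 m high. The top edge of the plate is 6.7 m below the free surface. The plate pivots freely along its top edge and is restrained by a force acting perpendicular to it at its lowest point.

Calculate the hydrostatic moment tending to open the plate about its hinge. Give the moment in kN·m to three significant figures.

γ = ρg = 1541 × 9.81 / 1000 = 15.11721 kN/m³.
The centroid lies 1.6/2 = 0.8 m below the top edge, so the centroid depth is h_c = 6.7 + 0.8 = 7.5 m.
A = 3.6 × 1.6 = 5.76 m².
Resultant F = γ·h_c·A = 15.11721 × 7.5 × 5.76 = 653.063 kN.
I_c = b·h³/12 = 3.6 × 1.6³/12 = 1.2288 m⁴.
Centre of pressure: y_p = y_c + I_c/(y_c·A) = 7.5 + 1.2288/(7.5 × 5.76) = 7.5 + 0.0284444 = 7.52844 m along the plane.
The resultant acts 0.8 + 0.0284444 = 0.828444 m (along the plate) below the hinge at the top edge, so the moment about the hinge is M = F × 0.828444 = 653.063 × 0.828444 = 541.026 kN·m.

M ≈ 541 kN·m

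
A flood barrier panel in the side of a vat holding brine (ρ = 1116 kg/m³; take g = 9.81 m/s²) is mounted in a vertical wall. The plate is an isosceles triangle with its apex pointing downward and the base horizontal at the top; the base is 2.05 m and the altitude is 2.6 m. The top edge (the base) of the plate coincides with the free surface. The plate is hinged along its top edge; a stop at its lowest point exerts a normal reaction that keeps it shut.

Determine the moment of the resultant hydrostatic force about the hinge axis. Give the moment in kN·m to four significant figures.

M ≈ 32.87 kN·m

γ = ρg = 1116 × 9.81 / 1000 = 10.94796 kN/m³.
With the apex down, the centroid sits h/3 = 2.6/3 = 0.866667 m below the base (the top edge), so the centroid depth is h_c = 0.866667 m.
A = ½ × 2.05 × 2.6 = 2.665 m².
Resultant F = γ·h_c·A = 10.94796 × 0.866667 × 2.665 = 25.2861 kN.
I_c = b·h³/36 = 2.05 × 2.6³/36 = 1.00086 m⁴.
Centre of pressure: y_p = y_c + I_c/(y_c·A) = 0.866667 + 1.00086/(0.866667 × 2.665) = 0.866667 + 0.433335 = 1.3 m along the plane.
The resultant acts 0.866667 + 0.433335 = 1.3 m (along the plate) below the hinge at the top edge, so the moment about the hinge is M = F × 1.3 = 25.2861 × 1.3 = 32.8719 kN·m.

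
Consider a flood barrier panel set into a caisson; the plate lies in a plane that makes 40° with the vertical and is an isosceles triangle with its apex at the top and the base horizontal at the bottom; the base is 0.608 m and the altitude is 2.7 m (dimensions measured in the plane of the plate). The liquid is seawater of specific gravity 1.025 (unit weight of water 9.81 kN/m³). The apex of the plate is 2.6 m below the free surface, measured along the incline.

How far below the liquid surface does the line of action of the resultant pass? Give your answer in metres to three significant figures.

γ = 1.025 × 9.81 = 10.05525 kN/m³.
The plate makes 40° with the vertical, i.e. θ = 90° − 40° = 50° to the horizontal. Measuring y along the incline from the free-surface line, vertical depth h = y·sinθ with sinθ = 0.766044.
With the apex up, the centroid sits 2h/3 = 2 × 2.7/3 = 1.8 m below the apex, so y_c = 2.6 + 1.8 = 4.4 m and h_c = 4.4 × 0.766044 = 3.37059 m.
A = ½ × 0.608 × 2.7 = 0.8208 m².
Resultant F = γ·h_c·A = 10.05525 × 3.37059 × 0.8208 = 27.8187 kN.
I_c = b·h³/36 = 0.608 × 2.7³/36 = 0.332424 m⁴.
Centre of pressure: y_p = y_c + I_c/(y_c·A) = 4.4 + 0.332424/(4.4 × 0.8208) = 4.4 + 0.0920455 = 4.49205 m along the plane.
Vertically, h_p = y_p·sinθ = 4.49205 × 0.766044 = 3.44111 m.

h_p = 3.44 m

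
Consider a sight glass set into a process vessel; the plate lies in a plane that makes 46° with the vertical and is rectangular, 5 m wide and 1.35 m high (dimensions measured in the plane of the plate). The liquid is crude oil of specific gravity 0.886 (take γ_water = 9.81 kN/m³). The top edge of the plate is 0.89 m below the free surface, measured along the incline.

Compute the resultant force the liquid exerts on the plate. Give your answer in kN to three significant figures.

γ = 0.886 × 9.81 = 8.69166 kN/m³.
The plate makes 46° with the vertical, i.e. θ = 90° − 46° = 44° to the horizontal. Measuring y along the incline from the free-surface line, vertical depth h = y·sinθ with sinθ = 0.694658.
The centroid lies 1.35/2 = 0.675 m below the top edge, so y_c = 0.89 + 0.675 = 1.565 m and h_c = 1.565 × 0.694658 = 1.08714 m.
A = 5 × 1.35 = 6.75 m².
Resultant F = γ·h_c·A = 8.69166 × 1.08714 × 6.75 = 63.7811 kN.

F ≈ 63.8 kN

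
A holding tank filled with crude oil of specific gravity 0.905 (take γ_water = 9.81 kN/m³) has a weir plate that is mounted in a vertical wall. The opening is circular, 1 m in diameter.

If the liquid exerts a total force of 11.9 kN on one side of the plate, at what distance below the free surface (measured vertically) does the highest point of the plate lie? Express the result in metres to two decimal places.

γ = 0.905 × 9.81 = 8.87805 kN/m³.
A = π(0.5)² = 0.785398 m².
From F = γ·h_c·A, the centroid depth is h_c = 11.9/(8.87805 × 0.785398) = 1.70663 m.
The centroid is at the centre, 0.5 m below the top of the plate, so the highest point sits at h_top = 1.70663 − 0.5 = 1.20663 m below the surface.

d_top ≈ 1.21 m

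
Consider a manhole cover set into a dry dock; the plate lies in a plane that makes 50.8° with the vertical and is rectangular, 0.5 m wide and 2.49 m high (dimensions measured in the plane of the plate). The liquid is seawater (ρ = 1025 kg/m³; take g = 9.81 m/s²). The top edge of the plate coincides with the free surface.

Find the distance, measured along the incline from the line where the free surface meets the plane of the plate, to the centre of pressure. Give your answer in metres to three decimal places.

γ = ρg = 1025 × 9.81 / 1000 = 10.05525 kN/m³.
The plate makes 50.8° with the vertical, i.e. θ = 90° − 50.8° = 39.2° to the horizontal. Measuring y along the incline from the free-surface line, vertical depth h = y·sinθ with sinθ = 0.632029.
The centroid lies 2.49/2 = 1.245 m below the top edge, so y_c = 1.245 m and h_c = 1.245 × 0.632029 = 0.786876 m.
A = 0.5 × 2.49 = 1.245 m².
Resultant F = γ·h_c·A = 10.05525 × 0.786876 × 1.245 = 9.85073 kN.
I_c = b·h³/12 = 0.5 × 2.49³/12 = 0.64326 m⁴.
Centre of pressure: y_p = y_c + I_c/(y_c·A) = 1.245 + 0.64326/(1.245 × 1.245) = 1.245 + 0.415 = 1.66 m along the plane.

y_p = 1.660 m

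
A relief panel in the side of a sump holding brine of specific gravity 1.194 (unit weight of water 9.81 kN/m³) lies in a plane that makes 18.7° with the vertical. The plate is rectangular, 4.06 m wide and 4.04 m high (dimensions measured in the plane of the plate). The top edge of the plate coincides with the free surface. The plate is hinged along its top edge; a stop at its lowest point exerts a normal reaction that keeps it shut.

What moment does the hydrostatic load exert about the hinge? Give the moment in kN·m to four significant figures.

M ≈ 990.1 kN·m

γ = 1.194 × 9.81 = 11.71314 kN/m³.
The plate makes 18.7° with the vertical, i.e. θ = 90° − 18.7° = 71.3° to the horizontal. Measuring y along the incline from the free-surface line, vertical depth h = y·sinθ with sinθ = 0.947210.
The centroid lies 4.04/2 = 2.02 m below the top edge, so y_c = 2.02 m and h_c = 2.02 × 0.947210 = 1.91336 m.
A = 4.06 × 4.04 = 16.4024 m².
Resultant F = γ·h_c·A = 11.71314 × 1.91336 × 16.4024 = 367.602 kN.
I_c = b·h³/12 = 4.06 × 4.04³/12 = 22.3095 m⁴.
Centre of pressure: y_p = y_c + I_c/(y_c·A) = 2.02 + 22.3095/(2.02 × 16.4024) = 2.02 + 0.673335 = 2.69334 m along the plane.
The resultant acts 2.02 + 0.673335 = 2.69334 m (along the plate) below the hinge at the top edge, so the moment about the hinge is M = F × 2.69334 = 367.602 × 2.69334 = 990.077 kN·m.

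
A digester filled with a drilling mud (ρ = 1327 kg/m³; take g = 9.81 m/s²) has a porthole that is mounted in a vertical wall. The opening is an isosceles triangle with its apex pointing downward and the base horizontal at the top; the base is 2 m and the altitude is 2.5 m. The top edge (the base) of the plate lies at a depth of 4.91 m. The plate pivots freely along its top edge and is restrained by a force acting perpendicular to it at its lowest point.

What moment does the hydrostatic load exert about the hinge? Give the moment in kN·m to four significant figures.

γ = ρg = 1327 × 9.81 / 1000 = 13.01787 kN/m³.
With the apex down, the centroid sits h/3 = 2.5/3 = 0.833333 m below the base (the top edge), so the centroid depth is h_c = 4.91 + 0.833333 = 5.74333 m.
A = ½ × 2 × 2.5 = 2.5 m².
Resultant F = γ·h_c·A = 13.01787 × 5.74333 × 2.5 = 186.915 kN.
I_c = b·h³/36 = 2 × 2.5³/36 = 0.868056 m⁴.
Centre of pressure: y_p = y_c + I_c/(y_c·A) = 5.74333 + 0.868056/(5.74333 × 2.5) = 5.74333 + 0.0604566 = 5.80379 m along the plane.
The resultant acts 0.833333 + 0.0604566 = 0.89379 m (along the plate) below the hinge at the top edge, so the moment about the hinge is M = F × 0.89379 = 186.915 × 0.89379 = 167.063 kN·m.

M ≈ 167.1 kN·m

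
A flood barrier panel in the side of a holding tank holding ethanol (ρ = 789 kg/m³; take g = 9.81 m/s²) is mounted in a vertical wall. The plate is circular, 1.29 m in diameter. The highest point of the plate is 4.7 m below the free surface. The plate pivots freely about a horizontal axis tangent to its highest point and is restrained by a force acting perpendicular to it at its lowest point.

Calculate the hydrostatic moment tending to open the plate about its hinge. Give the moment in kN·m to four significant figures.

M ≈ 35.93 kN·m

γ = ρg = 789 × 9.81 / 1000 = 7.74009 kN/m³.
The centroid is at the centre, 0.645 m below the top of the plate, so the centroid depth is h_c = 4.7 + 0.645 = 5.345 m.
A = π(0.645)² = 1.30698 m².
Resultant F = γ·h_c·A = 7.74009 × 5.345 × 1.30698 = 54.0708 kN.
I_c = πr⁴/4 = π × 0.645⁴/4 = 0.135934 m⁴.
Centre of pressure: y_p = y_c + I_c/(y_c·A) = 5.345 + 0.135934/(5.345 × 1.30698) = 5.345 + 0.0194586 = 5.36446 m along the plane.
The resultant acts 0.645 + 0.0194586 = 0.664459 m (along the plate) below the hinge at the top edge, so the moment about the hinge is M = F × 0.664459 = 54.0708 × 0.664459 = 35.9278 kN·m.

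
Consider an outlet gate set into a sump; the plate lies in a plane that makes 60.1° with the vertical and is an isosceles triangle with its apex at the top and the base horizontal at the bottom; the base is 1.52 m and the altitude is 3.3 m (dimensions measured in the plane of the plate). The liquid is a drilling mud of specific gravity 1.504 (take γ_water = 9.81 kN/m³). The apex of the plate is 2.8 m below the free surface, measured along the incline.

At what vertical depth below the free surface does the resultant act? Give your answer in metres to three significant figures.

γ = 1.504 × 9.81 = 14.75424 kN/m³.
The plate makes 60.1° with the vertical, i.e. θ = 90° − 60.1° = 29.9° to the horizontal. Measuring y along the incline from the free-surface line, vertical depth h = y·sinθ with sinθ = 0.498488.
With the apex up, the centroid sits 2h/3 = 2 × 3.3/3 = 2.2 m below the apex, so y_c = 2.8 + 2.2 = 5 m and h_c = 5 × 0.498488 = 2.49244 m.
A = ½ × 1.52 × 3.3 = 2.508 m².
Resultant F = γ·h_c·A = 14.75424 × 2.49244 × 2.508 = 92.2293 kN.
I_c = b·h³/36 = 1.52 × 3.3³/36 = 1.51734 m⁴.
Centre of pressure: y_p = y_c + I_c/(y_c·A) = 5 + 1.51734/(5 × 2.508) = 5 + 0.121 = 5.121 m along the plane.
Vertically, h_p = y_p·sinθ = 5.121 × 0.498488 = 2.55276 m.

h_p = 2.55 m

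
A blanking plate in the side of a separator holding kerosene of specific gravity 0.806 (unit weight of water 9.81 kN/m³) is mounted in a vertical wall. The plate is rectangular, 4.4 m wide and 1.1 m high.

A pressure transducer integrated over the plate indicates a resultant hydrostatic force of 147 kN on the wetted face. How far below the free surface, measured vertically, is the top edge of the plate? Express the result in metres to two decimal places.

γ = 0.806 × 9.81 = 7.90686 kN/m³.
A = 4.4 × 1.1 = 4.84 m².
From F = γ·h_c·A, the centroid depth is h_c = 147/(7.90686 × 4.84) = 3.84121 m.
The centroid lies 1.1/2 = 0.55 m below the top edge, so the top edge sits at h_top = 3.84121 − 0.55 = 3.29121 m below the surface.

d_top ≈ 3.29 m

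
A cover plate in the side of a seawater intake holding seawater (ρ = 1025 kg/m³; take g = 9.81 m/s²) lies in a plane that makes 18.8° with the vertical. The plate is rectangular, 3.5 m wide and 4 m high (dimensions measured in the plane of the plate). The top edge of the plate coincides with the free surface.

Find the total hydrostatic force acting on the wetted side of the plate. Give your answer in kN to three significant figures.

γ = ρg = 1025 × 9.81 / 1000 = 10.05525 kN/m³.
The plate makes 18.8° with the vertical, i.e. θ = 90° − 18.8° = 71.2° to the horizontal. Measuring y along the incline from the free-surface line, vertical depth h = y·sinθ with sinθ = 0.946649.
The centroid lies 4/2 = 2 m below the top edge, so y_c = 2 m and h_c = 2 × 0.946649 = 1.8933 m.
A = 3.5 × 4 = 14 m².
Resultant F = γ·h_c·A = 10.05525 × 1.8933 × 14 = 266.526 kN.

F ≈ 267 kN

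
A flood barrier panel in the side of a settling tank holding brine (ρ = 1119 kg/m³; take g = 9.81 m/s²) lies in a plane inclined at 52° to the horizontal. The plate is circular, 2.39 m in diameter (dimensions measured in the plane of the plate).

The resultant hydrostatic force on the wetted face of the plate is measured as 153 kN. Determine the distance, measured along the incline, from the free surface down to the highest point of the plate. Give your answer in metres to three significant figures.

y_top ≈ 2.75 m

γ = ρg = 1119 × 9.81 / 1000 = 10.97739 kN/m³.
A = π(1.195)² = 4.48627 m².
From F = γ·h_c·A, the centroid depth is h_c = 153/(10.97739 × 4.48627) = 3.10675 m.
Let θ = 52° be the plate's angle to the horizontal; measure y along the incline from where the plane meets the free surface. Vertical depth h = y·sinθ with sinθ = 0.788011.
Along the incline, y_c = h_c/sinθ = 3.10675/0.788011 = 3.94252 m.
The centroid is at the centre, 1.195 m below the top of the plate, so the highest point sits at y_top = 3.94252 − 1.195 = 2.74752 m along the incline.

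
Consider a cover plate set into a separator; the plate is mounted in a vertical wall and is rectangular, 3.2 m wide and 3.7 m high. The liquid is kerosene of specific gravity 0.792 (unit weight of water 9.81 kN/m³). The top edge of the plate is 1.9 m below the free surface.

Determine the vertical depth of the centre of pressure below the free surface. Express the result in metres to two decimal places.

γ = 0.792 × 9.81 = 7.76952 kN/m³.
The centroid lies 3.7/2 = 1.85 m below the top edge, so the centroid depth is h_c = 1.9 + 1.85 = 3.75 m.
A = 3.2 × 3.7 = 11.84 m².
Resultant F = γ·h_c·A = 7.76952 × 3.75 × 11.84 = 344.967 kN.
I_c = b·h³/12 = 3.2 × 3.7³/12 = 13.5075 m⁴.
Centre of pressure: y_p = y_c + I_c/(y_c·A) = 3.75 + 13.5075/(3.75 × 11.84) = 3.75 + 0.304223 = 4.05422 m along the plane.

h_p = 4.05 m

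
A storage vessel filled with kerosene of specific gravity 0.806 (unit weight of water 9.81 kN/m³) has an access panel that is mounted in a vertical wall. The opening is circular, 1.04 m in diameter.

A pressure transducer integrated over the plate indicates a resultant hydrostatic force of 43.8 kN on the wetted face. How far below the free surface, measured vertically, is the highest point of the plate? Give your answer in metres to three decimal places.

d_top ≈ 6.001 m

γ = 0.806 × 9.81 = 7.90686 kN/m³.
A = π(0.52)² = 0.849487 m².
From F = γ·h_c·A, the centroid depth is h_c = 43.8/(7.90686 × 0.849487) = 6.52099 m.
The centroid is at the centre, 0.52 m below the top of the plate, so the highest point sits at h_top = 6.52099 − 0.52 = 6.00099 m below the surface.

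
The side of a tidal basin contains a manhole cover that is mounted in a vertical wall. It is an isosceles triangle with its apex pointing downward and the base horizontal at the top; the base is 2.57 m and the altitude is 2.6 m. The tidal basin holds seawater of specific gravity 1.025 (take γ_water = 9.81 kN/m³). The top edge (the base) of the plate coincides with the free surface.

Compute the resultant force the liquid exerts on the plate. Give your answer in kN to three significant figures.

γ = 1.025 × 9.81 = 10.05525 kN/m³.
With the apex down, the centroid sits h/3 = 2.6/3 = 0.866667 m below the base (the top edge), so the centroid depth is h_c = 0.866667 m.
A = ½ × 2.57 × 2.6 = 3.341 m².
Resultant F = γ·h_c·A = 10.05525 × 0.866667 × 3.341 = 29.1153 kN.

F ≈ 29.1 kN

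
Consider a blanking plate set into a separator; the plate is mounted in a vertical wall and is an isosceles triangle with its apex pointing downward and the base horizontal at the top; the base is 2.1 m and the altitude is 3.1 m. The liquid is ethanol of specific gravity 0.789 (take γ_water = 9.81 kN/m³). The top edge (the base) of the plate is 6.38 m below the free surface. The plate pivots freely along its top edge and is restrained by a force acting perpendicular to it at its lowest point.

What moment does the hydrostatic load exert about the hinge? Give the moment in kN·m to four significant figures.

M ≈ 206.4 kN·m

γ = 0.789 × 9.81 = 7.74009 kN/m³.
With the apex down, the centroid sits h/3 = 3.1/3 = 1.03333 m below the base (the top edge), so the centroid depth is h_c = 6.38 + 1.03333 = 7.41333 m.
A = ½ × 2.1 × 3.1 = 3.255 m².
Resultant F = γ·h_c·A = 7.74009 × 7.41333 × 3.255 = 186.771 kN.
I_c = b·h³/36 = 2.1 × 3.1³/36 = 1.73781 m⁴.
Centre of pressure: y_p = y_c + I_c/(y_c·A) = 7.41333 + 1.73781/(7.41333 × 3.255) = 7.41333 + 0.0720175 = 7.48535 m along the plane.
The resultant acts 1.03333 + 0.0720175 = 1.10535 m (along the plate) below the hinge at the top edge, so the moment about the hinge is M = F × 1.10535 = 186.771 × 1.10535 = 206.447 kN·m.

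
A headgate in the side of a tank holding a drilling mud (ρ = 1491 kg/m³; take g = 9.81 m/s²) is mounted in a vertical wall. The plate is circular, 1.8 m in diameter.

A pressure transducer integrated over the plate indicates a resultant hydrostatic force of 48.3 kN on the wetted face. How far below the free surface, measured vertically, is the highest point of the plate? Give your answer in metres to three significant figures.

γ = ρg = 1491 × 9.81 / 1000 = 14.62671 kN/m³.
A = π(0.9)² = 2.54469 m².
From F = γ·h_c·A, the centroid depth is h_c = 48.3/(14.62671 × 2.54469) = 1.29767 m.
The centroid is at the centre, 0.9 m below the top of the plate, so the highest point sits at h_top = 1.29767 − 0.9 = 0.39767 m below the surface.

d_top ≈ 0.398 m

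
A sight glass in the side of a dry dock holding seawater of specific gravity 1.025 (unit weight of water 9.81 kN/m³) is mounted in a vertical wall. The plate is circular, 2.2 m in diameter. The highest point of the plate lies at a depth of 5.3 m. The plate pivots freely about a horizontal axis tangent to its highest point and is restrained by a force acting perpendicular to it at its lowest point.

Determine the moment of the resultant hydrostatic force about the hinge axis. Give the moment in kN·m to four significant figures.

M ≈ 280.7 kN·m

γ = 1.025 × 9.81 = 10.05525 kN/m³.
The centroid is at the centre, 1.1 m below the top of the plate, so the centroid depth is h_c = 5.3 + 1.1 = 6.4 m.
A = π(1.1)² = 3.80133 m².
Resultant F = γ·h_c·A = 10.05525 × 6.4 × 3.80133 = 244.629 kN.
I_c = πr⁴/4 = π × 1.1⁴/4 = 1.1499 m⁴.
Centre of pressure: y_p = y_c + I_c/(y_c·A) = 6.4 + 1.1499/(6.4 × 3.80133) = 6.4 + 0.0472655 = 6.44727 m along the plane.
The resultant acts 1.1 + 0.0472655 = 1.14727 m (along the plate) below the hinge at the top edge, so the moment about the hinge is M = F × 1.14727 = 244.629 × 1.14727 = 280.656 kN·m.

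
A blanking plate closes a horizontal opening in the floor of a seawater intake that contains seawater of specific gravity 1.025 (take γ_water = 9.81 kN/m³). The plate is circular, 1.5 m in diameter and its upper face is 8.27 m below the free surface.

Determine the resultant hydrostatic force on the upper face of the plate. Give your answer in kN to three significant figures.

F ≈ 147 kN

γ = 1.025 × 9.81 = 10.05525 kN/m³.
The plate is horizontal, so pressure is uniform at p = γ·h = 10.05525 × 8.27 = 83.1569 kN/m².
A = π(0.75)² = 1.76715 m².
F = p·A = 83.1569 × 1.76715 = 146.951 kN.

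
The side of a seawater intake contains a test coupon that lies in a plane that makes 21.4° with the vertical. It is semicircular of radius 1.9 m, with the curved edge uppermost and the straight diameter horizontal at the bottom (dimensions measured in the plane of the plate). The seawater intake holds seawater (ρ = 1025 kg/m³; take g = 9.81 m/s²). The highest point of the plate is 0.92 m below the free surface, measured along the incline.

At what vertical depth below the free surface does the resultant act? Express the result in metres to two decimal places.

γ = ρg = 1025 × 9.81 / 1000 = 10.05525 kN/m³.
The plate makes 21.4° with the vertical, i.e. θ = 90° − 21.4° = 68.6° to the horizontal. Measuring y along the incline from the free-surface line, vertical depth h = y·sinθ with sinθ = 0.931056.
The centroid lies 4r/(3π) = 0.806385 m above the diameter, so r − 4r/(3π) = 1.9 − 0.806385 = 1.09361 m below the topmost point, so y_c = 0.92 + 1.09361 = 2.01361 m and h_c = 2.01361 × 0.931056 = 1.87478 m.
A = πr²/2 = π × 1.9²/2 = 5.67057 m².
Resultant F = γ·h_c·A = 10.05525 × 1.87478 × 5.67057 = 106.898 kN.
I_c = (π/8 − 8/(9π))·r⁴ = 0.109757 × 1.9⁴ = 1.43036 m⁴.
Centre of pressure: y_p = y_c + I_c/(y_c·A) = 2.01361 + 1.43036/(2.01361 × 5.67057) = 2.01361 + 0.125269 = 2.13888 m along the plane.
Vertically, h_p = y_p·sinθ = 2.13888 × 0.931056 = 1.99142 m.

h_p = 1.99 m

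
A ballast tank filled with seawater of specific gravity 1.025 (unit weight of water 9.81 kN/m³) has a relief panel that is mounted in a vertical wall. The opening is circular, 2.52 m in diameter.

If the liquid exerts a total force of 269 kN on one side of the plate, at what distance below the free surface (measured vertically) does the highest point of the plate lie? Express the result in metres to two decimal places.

γ = 1.025 × 9.81 = 10.05525 kN/m³.
A = π(1.26)² = 4.98759 m².
From F = γ·h_c·A, the centroid depth is h_c = 269/(10.05525 × 4.98759) = 5.36375 m.
The centroid is at the centre, 1.26 m below the top of the plate, so the highest point sits at h_top = 5.36375 − 1.26 = 4.10375 m below the surface.

d_top ≈ 4.10 m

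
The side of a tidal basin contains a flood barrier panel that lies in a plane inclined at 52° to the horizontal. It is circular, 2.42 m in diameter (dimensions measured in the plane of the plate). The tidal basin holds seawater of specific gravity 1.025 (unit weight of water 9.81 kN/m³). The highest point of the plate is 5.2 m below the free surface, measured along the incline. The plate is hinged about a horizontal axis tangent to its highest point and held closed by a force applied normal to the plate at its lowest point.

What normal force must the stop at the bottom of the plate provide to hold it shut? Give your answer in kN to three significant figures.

γ = 1.025 × 9.81 = 10.05525 kN/m³.
Let θ = 52° be the plate's angle to the horizontal; measure y along the incline from where the plane meets the free surface. Vertical depth h = y·sinθ with sinθ = 0.788011.
The centroid is at the centre, 1.21 m below the top of the plate, so y_c = 5.2 + 1.21 = 6.41 m and h_c = 6.41 × 0.788011 = 5.05115 m.
A = π(1.21)² = 4.59961 m².
Resultant F = γ·h_c·A = 10.05525 × 5.05115 × 4.59961 = 233.617 kN.
I_c = πr⁴/4 = π × 1.21⁴/4 = 1.68357 m⁴.
Centre of pressure: y_p = y_c + I_c/(y_c·A) = 6.41 + 1.68357/(6.41 × 4.59961) = 6.41 + 0.0571021 = 6.4671 m along the plane.
The resultant acts 1.21 + 0.0571021 = 1.2671 m (along the plate) below the hinge at the top edge, so the moment about the hinge is M = F × 1.2671 = 233.617 × 1.2671 = 296.016 kN·m.
A normal force at the bottom, 2.42 m from the hinge, must supply this moment: P = 296.016/2.42 = 122.321 kN.

P ≈ 122 kN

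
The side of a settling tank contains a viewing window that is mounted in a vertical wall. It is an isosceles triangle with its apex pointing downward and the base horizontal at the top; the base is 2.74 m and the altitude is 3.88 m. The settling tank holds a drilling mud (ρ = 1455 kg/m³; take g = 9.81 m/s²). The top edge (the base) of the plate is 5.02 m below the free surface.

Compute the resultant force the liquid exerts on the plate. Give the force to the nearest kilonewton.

F ≈ 479 kN

γ = ρg = 1455 × 9.81 / 1000 = 14.27355 kN/m³.
With the apex down, the centroid sits h/3 = 3.88/3 = 1.29333 m below the base (the top edge), so the centroid depth is h_c = 5.02 + 1.29333 = 6.31333 m.
A = ½ × 2.74 × 3.88 = 5.3156 m².
Resultant F = γ·h_c·A = 14.27355 × 6.31333 × 5.3156 = 479.008 kN.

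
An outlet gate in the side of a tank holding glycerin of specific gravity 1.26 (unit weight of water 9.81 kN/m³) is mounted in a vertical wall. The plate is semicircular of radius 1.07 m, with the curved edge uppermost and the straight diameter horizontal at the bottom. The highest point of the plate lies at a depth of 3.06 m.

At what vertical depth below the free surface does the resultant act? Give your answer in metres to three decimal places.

h_p = 3.698 m

γ = 1.26 × 9.81 = 12.3606 kN/m³.
The centroid lies 4r/(3π) = 0.454122 m above the diameter, so r − 4r/(3π) = 1.07 − 0.454122 = 0.615878 m below the topmost point, so the centroid depth is h_c = 3.06 + 0.615878 = 3.67588 m.
A = πr²/2 = π × 1.07²/2 = 1.7984 m².
Resultant F = γ·h_c·A = 12.3606 × 3.67588 × 1.7984 = 81.7123 kN.
I_c = (π/8 − 8/(9π))·r⁴ = 0.109757 × 1.07⁴ = 0.143869 m⁴.
Centre of pressure: y_p = y_c + I_c/(y_c·A) = 3.67588 + 0.143869/(3.67588 × 1.7984) = 3.67588 + 0.021763 = 3.69764 m along the plane.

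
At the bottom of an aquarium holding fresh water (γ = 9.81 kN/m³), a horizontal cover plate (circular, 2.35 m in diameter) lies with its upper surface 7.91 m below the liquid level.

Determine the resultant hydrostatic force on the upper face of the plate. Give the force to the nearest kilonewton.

F ≈ 337 kN

γ = 9.81 kN/m³.
The plate is horizontal, so pressure is uniform at p = γ·h = 9.81 × 7.91 = 77.5971 kN/m².
A = π(1.175)² = 4.33736 m².
F = p·A = 77.5971 × 4.33736 = 336.567 kN.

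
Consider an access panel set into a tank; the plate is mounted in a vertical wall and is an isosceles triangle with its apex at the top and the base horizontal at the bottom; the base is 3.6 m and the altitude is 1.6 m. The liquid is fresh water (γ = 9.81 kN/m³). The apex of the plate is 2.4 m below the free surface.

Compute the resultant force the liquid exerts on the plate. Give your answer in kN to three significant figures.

γ = 9.81 kN/m³.
With the apex up, the centroid sits 2h/3 = 2 × 1.6/3 = 1.06667 m below the apex, so the centroid depth is h_c = 2.4 + 1.06667 = 3.46667 m.
A = ½ × 3.6 × 1.6 = 2.88 m².
Resultant F = γ·h_c·A = 9.81 × 3.46667 × 2.88 = 97.9431 kN.

F ≈ 97.9 kN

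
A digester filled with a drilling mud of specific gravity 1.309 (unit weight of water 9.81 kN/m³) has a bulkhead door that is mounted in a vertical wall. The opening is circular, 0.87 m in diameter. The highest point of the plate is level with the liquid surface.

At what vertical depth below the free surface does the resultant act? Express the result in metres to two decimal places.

h_p = 0.54 m

γ = 1.309 × 9.81 = 12.84129 kN/m³.
The centroid is at the centre, 0.435 m below the top of the plate, so the centroid depth is h_c = 0.435 m.
A = π(0.435)² = 0.594468 m².
Resultant F = γ·h_c·A = 12.84129 × 0.435 × 0.594468 = 3.32068 kN.
I_c = πr⁴/4 = π × 0.435⁴/4 = 0.028122 m⁴.
Centre of pressure: y_p = y_c + I_c/(y_c·A) = 0.435 + 0.028122/(0.435 × 0.594468) = 0.435 + 0.10875 = 0.54375 m along the plane.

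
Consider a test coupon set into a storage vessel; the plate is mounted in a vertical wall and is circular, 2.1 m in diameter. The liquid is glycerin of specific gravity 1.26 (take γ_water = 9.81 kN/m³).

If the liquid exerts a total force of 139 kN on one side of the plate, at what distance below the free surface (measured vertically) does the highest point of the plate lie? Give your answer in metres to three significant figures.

d_top ≈ 2.20 m

γ = 1.26 × 9.81 = 12.3606 kN/m³.
A = π(1.05)² = 3.46361 m².
From F = γ·h_c·A, the centroid depth is h_c = 139/(12.3606 × 3.46361) = 3.24673 m.
The centroid is at the centre, 1.05 m below the top of the plate, so the highest point sits at h_top = 3.24673 − 1.05 = 2.19673 m below the surface.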